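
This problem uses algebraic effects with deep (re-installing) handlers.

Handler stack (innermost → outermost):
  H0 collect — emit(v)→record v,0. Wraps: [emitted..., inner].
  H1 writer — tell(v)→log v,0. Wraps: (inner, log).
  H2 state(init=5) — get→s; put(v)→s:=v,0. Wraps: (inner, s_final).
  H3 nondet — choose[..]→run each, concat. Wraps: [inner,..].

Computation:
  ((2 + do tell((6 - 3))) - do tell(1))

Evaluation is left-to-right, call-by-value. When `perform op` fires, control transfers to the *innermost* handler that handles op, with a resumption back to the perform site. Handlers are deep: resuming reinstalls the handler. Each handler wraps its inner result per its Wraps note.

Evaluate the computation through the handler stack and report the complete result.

Answer: [(([2], (3, 1)), 5)]

Evaluation trace:
tell(3) @ H1 ⇒ log+=3
tell(1) @ H1 ⇒ log+=1
H0 returns [2]
H1 returns ([2], (3, 1))
H2 returns (([2], (3, 1)), 5)
H3 returns [(([2], (3, 1)), 5)]
= [(([2], (3, 1)), 5)]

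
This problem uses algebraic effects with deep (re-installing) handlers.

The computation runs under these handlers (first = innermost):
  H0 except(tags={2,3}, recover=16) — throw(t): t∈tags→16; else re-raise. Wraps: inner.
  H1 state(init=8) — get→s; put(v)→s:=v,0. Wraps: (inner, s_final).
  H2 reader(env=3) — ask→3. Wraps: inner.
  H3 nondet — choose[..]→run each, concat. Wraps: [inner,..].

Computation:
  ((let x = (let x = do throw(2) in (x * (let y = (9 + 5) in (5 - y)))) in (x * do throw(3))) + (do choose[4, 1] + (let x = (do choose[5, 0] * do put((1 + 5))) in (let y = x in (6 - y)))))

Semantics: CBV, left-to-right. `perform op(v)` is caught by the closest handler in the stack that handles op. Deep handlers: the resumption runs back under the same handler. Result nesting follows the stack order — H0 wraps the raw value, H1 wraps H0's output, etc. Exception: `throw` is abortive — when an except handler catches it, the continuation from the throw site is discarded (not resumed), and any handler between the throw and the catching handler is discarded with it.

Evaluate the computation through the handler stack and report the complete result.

Step-by-step:
throw(2) @ H0 caught ⇒ 16
H1 returns (16, 8)
H2 returns (16, 8)
H3 returns [(16, 8)]
= [(16, 8)]

Answer: [(16, 8)]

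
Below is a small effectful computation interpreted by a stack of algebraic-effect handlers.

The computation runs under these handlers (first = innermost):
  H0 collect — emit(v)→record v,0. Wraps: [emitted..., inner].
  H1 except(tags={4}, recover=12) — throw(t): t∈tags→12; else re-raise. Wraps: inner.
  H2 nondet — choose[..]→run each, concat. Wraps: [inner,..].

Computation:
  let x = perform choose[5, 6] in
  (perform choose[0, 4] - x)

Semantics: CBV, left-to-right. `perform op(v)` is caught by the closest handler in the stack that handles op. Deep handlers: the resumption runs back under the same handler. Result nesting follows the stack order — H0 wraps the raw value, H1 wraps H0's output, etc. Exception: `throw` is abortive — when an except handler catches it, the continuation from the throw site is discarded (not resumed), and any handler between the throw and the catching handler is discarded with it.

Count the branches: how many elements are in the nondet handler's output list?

Working:
choose[5, 6] @ H2
  branch[0] choose=5:
    choose[0, 4] @ H2
      branch[0] choose=0:
        H0 returns [-5]
        H1 returns [-5]
        H2 returns [[-5]]
      branch[1] choose=4:
        H0 returns [-1]
        H1 returns [-1]
        H2 returns [[-1]]
  branch[1] choose=6:
    choose[0, 4] @ H2
      branch[0] choose=0:
        H0 returns [-6]
        H1 returns [-6]
        H2 returns [[-6]]
      branch[1] choose=4:
        H0 returns [-2]
        H1 returns [-2]
        H2 returns [[-2]]
= [[-5], [-1], [-6], [-2]]

Answer: 4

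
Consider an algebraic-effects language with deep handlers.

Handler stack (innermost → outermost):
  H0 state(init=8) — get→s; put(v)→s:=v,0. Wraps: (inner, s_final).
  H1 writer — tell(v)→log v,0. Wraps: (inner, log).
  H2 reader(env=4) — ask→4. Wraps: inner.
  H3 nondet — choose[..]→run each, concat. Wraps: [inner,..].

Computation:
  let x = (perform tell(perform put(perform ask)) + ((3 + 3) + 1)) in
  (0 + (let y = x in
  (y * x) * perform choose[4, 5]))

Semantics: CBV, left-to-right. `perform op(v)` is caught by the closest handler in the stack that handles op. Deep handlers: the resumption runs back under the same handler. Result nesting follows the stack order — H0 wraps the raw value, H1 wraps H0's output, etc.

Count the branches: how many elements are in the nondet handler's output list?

Answer: 2

Evaluation trace:
ask @ H2 ⇒ 4
put(4) @ H0 ⇒ s:=4
tell(0) @ H1 ⇒ log+=0
choose[4, 5] @ H3
  branch[0] choose=4:
    H0 returns (196, 4)
    H1 returns ((196, 4), (0))
    H2 returns ((196, 4), (0))
    H3 returns [((196, 4), (0))]
  branch[1] choose=5:
    H0 returns (245, 4)
    H1 returns ((245, 4), (0))
    H2 returns ((245, 4), (0))
    H3 returns [((245, 4), (0))]
= [((196, 4), (0)), ((245, 4), (0))]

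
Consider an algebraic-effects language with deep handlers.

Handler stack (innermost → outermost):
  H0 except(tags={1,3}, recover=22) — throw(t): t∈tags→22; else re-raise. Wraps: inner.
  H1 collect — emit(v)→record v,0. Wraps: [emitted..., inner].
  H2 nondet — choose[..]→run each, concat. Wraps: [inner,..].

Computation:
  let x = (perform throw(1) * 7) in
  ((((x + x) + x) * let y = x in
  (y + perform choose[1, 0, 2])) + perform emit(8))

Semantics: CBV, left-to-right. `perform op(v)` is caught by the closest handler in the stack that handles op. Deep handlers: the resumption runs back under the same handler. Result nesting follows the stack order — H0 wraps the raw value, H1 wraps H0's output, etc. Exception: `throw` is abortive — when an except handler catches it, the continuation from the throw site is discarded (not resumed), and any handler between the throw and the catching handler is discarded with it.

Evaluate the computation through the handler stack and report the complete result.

Answer: [[22]]

Step-by-step:
throw(1) @ H0 caught ⇒ 22
H1 returns [22]
H2 returns [[22]]
= [[22]]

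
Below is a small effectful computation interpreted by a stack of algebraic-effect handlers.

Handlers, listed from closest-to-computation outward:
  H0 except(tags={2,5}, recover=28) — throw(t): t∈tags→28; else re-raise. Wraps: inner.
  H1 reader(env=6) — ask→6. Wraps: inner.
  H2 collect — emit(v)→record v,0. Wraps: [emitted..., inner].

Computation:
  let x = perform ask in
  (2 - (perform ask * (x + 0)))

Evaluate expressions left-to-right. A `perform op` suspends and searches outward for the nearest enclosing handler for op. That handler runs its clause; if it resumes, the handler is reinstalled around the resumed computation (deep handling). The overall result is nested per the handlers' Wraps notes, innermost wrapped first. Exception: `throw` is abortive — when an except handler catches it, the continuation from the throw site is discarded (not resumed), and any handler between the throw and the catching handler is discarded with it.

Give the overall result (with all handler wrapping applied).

Answer: [-34]

Working:
ask @ H1 ⇒ 6
ask @ H1 ⇒ 6
H0 returns -34
H1 returns -34
H2 returns [-34]
= [-34]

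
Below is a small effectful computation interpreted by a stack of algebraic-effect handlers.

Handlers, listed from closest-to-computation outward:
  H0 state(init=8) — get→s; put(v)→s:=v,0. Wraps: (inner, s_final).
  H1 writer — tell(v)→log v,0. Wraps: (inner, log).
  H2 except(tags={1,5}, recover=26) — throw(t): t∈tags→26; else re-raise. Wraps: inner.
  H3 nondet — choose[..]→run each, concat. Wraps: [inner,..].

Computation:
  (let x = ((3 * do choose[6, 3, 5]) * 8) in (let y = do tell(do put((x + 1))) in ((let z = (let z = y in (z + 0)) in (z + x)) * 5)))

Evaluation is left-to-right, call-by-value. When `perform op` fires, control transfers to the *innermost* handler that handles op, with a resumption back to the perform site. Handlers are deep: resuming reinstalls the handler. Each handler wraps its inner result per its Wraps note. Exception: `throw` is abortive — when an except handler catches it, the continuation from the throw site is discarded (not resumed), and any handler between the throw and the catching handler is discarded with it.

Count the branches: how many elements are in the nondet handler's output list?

Working:
choose[6, 3, 5] @ H3
  branch[0] choose=6:
    put(145) @ H0 ⇒ s:=145
    tell(0) @ H1 ⇒ log+=0
    H0 returns (720, 145)
    H1 returns ((720, 145), (0))
    H2 returns ((720, 145), (0))
    H3 returns [((720, 145), (0))]
  branch[1] choose=3:
    put(73) @ H0 ⇒ s:=73
    tell(0) @ H1 ⇒ log+=0
    H0 returns (360, 73)
    H1 returns ((360, 73), (0))
    H2 returns ((360, 73), (0))
    H3 returns [((360, 73), (0))]
  branch[2] choose=5:
    put(121) @ H0 ⇒ s:=121
    tell(0) @ H1 ⇒ log+=0
    H0 returns (600, 121)
    H1 returns ((600, 121), (0))
    H2 returns ((600, 121), (0))
    H3 returns [((600, 121), (0))]
= [((720, 145), (0)), ((360, 73), (0)), ((600, 121), (0))]

Answer: 3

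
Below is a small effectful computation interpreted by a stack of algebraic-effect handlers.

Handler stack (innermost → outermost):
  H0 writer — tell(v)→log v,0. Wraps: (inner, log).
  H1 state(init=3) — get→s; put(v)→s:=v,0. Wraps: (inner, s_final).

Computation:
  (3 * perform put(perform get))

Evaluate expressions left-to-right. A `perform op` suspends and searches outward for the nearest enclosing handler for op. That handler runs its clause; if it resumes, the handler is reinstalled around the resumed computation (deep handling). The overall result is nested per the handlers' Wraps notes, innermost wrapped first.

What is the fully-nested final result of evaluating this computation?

Step-by-step:
get @ H1 ⇒ 3
put(3) @ H1 ⇒ s:=3
H0 returns (0, ())
H1 returns ((0, ()), 3)
= ((0, ()), 3)

Answer: ((0, ()), 3)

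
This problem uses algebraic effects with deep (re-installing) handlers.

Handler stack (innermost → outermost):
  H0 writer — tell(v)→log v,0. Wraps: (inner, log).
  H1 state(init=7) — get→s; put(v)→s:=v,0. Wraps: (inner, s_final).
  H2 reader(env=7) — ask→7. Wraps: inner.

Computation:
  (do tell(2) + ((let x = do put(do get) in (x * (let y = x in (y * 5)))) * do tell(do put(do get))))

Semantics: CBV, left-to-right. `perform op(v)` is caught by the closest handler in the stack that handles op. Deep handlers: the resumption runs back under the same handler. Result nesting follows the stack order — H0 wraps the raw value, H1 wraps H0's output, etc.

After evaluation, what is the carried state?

Answer: 7

Evaluation trace:
tell(2) @ H0 ⇒ log+=2
get @ H1 ⇒ 7
put(7) @ H1 ⇒ s:=7
get @ H1 ⇒ 7
put(7) @ H1 ⇒ s:=7
tell(0) @ H0 ⇒ log+=0
H0 returns (0, (2, 0))
H1 returns ((0, (2, 0)), 7)
H2 returns ((0, (2, 0)), 7)
= ((0, (2, 0)), 7)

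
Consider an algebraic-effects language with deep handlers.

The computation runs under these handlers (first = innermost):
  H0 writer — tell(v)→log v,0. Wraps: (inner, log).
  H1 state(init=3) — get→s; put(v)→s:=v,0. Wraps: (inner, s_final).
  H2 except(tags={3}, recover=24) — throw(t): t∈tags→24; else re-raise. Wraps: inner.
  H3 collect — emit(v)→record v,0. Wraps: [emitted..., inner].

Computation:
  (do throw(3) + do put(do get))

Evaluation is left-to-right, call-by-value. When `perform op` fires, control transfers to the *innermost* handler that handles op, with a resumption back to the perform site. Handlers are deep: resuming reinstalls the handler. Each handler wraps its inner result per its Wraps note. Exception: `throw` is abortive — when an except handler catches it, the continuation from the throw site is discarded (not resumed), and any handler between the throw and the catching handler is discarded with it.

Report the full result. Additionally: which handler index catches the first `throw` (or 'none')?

Working:
throw(3) @ H2 caught ⇒ 24
H3 returns [24]
= [24]

Answer: [24] ; first throw caught by: H2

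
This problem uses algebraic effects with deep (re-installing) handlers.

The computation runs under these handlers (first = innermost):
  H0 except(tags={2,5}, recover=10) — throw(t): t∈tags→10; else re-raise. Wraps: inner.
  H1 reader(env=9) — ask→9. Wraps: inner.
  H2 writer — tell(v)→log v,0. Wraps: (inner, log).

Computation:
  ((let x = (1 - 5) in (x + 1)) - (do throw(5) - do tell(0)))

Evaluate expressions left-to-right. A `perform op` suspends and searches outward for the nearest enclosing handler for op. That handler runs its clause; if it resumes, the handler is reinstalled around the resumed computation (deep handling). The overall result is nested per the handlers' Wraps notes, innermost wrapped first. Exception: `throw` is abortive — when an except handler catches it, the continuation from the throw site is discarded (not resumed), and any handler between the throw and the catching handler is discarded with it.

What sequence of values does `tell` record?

Working:
throw(5) @ H0 caught ⇒ 10
H1 returns 10
H2 returns (10, ())
= (10, ())

Answer: ()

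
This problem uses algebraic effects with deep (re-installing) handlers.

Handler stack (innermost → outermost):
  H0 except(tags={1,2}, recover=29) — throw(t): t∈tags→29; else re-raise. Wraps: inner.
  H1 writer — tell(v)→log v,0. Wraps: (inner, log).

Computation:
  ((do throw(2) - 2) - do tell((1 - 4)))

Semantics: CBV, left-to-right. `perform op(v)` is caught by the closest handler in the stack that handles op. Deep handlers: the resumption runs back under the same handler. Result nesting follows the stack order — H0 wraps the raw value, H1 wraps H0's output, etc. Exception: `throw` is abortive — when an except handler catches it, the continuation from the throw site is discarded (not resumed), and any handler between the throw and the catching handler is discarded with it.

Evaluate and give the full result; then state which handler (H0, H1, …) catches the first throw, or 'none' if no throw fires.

Answer: (29, ()) ; first throw caught by: H0

Evaluation trace:
throw(2) @ H0 caught ⇒ 29
H1 returns (29, ())
= (29, ())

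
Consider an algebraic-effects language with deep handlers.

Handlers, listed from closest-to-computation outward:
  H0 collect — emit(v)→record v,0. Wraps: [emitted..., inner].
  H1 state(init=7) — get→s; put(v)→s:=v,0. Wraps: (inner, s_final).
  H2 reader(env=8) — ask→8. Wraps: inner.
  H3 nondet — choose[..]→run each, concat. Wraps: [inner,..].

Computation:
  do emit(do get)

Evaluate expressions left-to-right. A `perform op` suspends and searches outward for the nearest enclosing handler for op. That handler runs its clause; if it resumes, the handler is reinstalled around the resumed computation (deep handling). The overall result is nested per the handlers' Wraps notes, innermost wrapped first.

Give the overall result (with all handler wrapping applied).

Answer: [([7, 0], 7)]

Working:
get @ H1 ⇒ 7
emit(7) @ H0 ⇒ out+=7
H0 returns [7, 0]
H1 returns ([7, 0], 7)
H2 returns ([7, 0], 7)
H3 returns [([7, 0], 7)]
= [([7, 0], 7)]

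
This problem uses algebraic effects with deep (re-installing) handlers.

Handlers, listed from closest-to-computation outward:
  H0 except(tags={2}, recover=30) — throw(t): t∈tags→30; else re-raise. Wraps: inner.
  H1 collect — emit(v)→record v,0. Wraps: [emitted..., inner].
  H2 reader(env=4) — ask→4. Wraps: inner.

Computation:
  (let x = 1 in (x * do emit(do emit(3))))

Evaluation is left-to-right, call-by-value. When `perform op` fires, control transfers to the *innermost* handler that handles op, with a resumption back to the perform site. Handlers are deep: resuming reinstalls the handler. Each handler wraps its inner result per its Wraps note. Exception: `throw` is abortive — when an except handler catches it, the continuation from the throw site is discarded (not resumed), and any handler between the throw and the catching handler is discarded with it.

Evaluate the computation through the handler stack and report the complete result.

Answer: [3, 0, 0]

Evaluation trace:
emit(3) @ H1 ⇒ out+=3
emit(0) @ H1 ⇒ out+=0
H0 returns 0
H1 returns [3, 0, 0]
H2 returns [3, 0, 0]
= [3, 0, 0]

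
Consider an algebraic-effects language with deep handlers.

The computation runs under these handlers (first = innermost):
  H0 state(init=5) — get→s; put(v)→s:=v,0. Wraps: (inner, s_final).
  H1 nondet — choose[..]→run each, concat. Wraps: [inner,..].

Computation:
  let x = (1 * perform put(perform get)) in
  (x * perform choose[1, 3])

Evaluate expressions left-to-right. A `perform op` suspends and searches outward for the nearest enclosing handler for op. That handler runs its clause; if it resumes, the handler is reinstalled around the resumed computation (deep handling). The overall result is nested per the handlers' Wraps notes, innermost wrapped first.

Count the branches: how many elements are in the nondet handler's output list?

Answer: 2

Working:
get @ H0 ⇒ 5
put(5) @ H0 ⇒ s:=5
choose[1, 3] @ H1
  branch[0] choose=1:
    H0 returns (0, 5)
    H1 returns [(0, 5)]
  branch[1] choose=3:
    H0 returns (0, 5)
    H1 returns [(0, 5)]
= [(0, 5), (0, 5)]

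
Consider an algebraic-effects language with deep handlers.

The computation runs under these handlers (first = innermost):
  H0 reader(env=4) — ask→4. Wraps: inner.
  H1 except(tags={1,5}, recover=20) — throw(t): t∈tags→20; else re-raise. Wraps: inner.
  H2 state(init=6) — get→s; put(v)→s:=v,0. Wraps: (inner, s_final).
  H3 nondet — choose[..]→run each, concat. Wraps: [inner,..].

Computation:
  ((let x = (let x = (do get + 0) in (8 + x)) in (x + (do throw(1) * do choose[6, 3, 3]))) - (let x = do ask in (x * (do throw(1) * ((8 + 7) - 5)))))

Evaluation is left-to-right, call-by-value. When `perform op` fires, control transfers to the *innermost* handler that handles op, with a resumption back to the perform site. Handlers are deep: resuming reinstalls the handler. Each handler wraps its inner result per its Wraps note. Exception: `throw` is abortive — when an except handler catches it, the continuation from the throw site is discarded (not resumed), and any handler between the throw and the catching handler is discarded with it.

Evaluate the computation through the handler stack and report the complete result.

Answer: [(20, 6)]

Evaluation trace:
get @ H2 ⇒ 6
throw(1) @ H1 caught ⇒ 20
H2 returns (20, 6)
H3 returns [(20, 6)]
= [(20, 6)]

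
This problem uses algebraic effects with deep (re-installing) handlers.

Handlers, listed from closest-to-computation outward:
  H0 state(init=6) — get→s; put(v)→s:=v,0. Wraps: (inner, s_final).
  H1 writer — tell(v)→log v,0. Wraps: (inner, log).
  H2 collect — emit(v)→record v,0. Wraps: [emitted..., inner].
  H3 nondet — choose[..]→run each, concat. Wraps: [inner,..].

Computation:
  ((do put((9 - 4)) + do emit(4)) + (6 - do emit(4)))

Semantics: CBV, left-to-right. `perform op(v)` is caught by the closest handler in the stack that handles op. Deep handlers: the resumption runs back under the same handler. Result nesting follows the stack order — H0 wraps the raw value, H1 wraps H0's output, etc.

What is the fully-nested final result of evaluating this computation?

Answer: [[4, 4, ((6, 5), ())]]

Step-by-step:
put(5) @ H0 ⇒ s:=5
emit(4) @ H2 ⇒ out+=4
emit(4) @ H2 ⇒ out+=4
H0 returns (6, 5)
H1 returns ((6, 5), ())
H2 returns [4, 4, ((6, 5), ())]
H3 returns [[4, 4, ((6, 5), ())]]
= [[4, 4, ((6, 5), ())]]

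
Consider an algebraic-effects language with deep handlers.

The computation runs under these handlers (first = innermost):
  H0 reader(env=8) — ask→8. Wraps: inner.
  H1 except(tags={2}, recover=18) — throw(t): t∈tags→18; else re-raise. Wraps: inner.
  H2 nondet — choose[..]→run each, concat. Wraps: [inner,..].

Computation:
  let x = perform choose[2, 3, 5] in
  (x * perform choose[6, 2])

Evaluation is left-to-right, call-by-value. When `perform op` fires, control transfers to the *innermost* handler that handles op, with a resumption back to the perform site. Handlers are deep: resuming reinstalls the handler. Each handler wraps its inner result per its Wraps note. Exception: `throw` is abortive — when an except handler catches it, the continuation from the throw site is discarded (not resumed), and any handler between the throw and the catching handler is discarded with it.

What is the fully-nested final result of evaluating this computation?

Working:
choose[2, 3, 5] @ H2
  branch[0] choose=2:
    choose[6, 2] @ H2
      branch[0] choose=6:
        H0 returns 12
        H1 returns 12
        H2 returns [12]
      branch[1] choose=2:
        H0 returns 4
        H1 returns 4
        H2 returns [4]
  branch[1] choose=3:
    choose[6, 2] @ H2
      branch[0] choose=6:
        H0 returns 18
        H1 returns 18
        H2 returns [18]
      branch[1] choose=2:
        H0 returns 6
        H1 returns 6
        H2 returns [6]
  branch[2] choose=5:
    choose[6, 2] @ H2
      branch[0] choose=6:
        H0 returns 30
        H1 returns 30
        H2 returns [30]
      branch[1] choose=2:
        H0 returns 10
        H1 returns 10
        H2 returns [10]
= [12, 4, 18, 6, 30, 10]

Answer: [12, 4, 18, 6, 30, 10]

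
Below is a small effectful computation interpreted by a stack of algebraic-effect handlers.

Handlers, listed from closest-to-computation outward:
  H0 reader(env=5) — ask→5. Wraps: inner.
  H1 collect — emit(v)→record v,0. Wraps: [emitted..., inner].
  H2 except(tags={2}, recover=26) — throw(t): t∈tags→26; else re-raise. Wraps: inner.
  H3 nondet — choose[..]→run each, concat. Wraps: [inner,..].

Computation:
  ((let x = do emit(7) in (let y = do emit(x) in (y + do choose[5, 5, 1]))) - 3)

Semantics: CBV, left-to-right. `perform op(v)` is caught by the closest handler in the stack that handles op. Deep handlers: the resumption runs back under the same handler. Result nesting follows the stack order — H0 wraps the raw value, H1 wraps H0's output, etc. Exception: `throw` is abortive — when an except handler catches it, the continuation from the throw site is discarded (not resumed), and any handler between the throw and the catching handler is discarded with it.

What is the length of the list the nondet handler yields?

Answer: 3

Working:
emit(7) @ H1 ⇒ out+=7
emit(0) @ H1 ⇒ out+=0
choose[5, 5, 1] @ H3
  branch[0] choose=5:
    H0 returns 2
    H1 returns [7, 0, 2]
    H2 returns [7, 0, 2]
    H3 returns [[7, 0, 2]]
  branch[1] choose=5:
    H0 returns 2
    H1 returns [7, 0, 2]
    H2 returns [7, 0, 2]
    H3 returns [[7, 0, 2]]
  branch[2] choose=1:
    H0 returns -2
    H1 returns [7, 0, -2]
    H2 returns [7, 0, -2]
    H3 returns [[7, 0, -2]]
= [[7, 0, 2], [7, 0, 2], [7, 0, -2]]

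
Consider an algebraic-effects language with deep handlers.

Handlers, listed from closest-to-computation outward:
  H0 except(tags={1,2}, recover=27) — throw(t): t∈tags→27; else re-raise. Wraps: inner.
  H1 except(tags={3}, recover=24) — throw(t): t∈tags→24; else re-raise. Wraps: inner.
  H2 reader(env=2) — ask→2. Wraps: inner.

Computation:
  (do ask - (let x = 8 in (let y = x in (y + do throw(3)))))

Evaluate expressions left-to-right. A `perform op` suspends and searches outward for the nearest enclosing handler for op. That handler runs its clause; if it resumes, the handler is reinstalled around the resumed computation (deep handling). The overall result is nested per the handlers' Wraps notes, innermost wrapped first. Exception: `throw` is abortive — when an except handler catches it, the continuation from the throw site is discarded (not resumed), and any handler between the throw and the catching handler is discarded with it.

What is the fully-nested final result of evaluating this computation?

Working:
ask @ H2 ⇒ 2
throw(3) @ H0 re-raised
throw(3) @ H1 caught ⇒ 24
H2 returns 24
= 24

Answer: 24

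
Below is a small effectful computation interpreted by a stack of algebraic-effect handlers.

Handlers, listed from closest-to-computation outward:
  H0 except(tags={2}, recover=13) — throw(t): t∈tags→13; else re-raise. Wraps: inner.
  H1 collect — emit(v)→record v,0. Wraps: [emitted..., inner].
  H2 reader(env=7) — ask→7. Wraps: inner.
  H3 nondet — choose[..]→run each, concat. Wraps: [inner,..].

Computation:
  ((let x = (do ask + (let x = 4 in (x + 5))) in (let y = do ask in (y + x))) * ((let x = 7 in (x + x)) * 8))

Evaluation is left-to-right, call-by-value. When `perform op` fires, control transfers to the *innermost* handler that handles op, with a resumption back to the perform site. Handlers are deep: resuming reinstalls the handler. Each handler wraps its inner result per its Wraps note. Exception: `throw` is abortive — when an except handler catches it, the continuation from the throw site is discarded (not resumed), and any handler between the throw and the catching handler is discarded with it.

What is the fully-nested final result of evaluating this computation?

Answer: [[2576]]

Working:
ask @ H2 ⇒ 7
ask @ H2 ⇒ 7
H0 returns 2576
H1 returns [2576]
H2 returns [2576]
H3 returns [[2576]]
= [[2576]]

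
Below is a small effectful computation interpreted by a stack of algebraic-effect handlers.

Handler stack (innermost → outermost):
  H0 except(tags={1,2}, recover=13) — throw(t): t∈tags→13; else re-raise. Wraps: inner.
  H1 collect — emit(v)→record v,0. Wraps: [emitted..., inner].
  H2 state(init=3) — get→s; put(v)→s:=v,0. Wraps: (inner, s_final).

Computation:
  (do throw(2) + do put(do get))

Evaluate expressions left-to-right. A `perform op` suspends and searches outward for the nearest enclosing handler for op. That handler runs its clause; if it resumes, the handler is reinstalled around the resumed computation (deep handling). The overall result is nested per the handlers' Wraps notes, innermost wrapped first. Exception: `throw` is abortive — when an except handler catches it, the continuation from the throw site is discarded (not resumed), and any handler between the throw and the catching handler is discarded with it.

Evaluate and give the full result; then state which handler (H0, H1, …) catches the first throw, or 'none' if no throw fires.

Evaluation trace:
throw(2) @ H0 caught ⇒ 13
H1 returns [13]
H2 returns ([13], 3)
= ([13], 3)

Answer: ([13], 3) ; first throw caught by: H0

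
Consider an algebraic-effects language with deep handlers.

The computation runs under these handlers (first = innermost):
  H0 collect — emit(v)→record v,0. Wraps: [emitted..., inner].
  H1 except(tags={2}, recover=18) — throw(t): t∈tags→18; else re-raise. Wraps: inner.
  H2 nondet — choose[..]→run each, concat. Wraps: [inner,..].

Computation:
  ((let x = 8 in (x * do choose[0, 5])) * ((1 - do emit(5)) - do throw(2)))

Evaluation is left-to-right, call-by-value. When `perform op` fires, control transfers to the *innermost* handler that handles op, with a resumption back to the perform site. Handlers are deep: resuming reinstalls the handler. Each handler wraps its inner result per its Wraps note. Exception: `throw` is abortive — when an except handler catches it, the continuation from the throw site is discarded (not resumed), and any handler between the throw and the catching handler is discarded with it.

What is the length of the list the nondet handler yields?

Answer: 2

Working:
choose[0, 5] @ H2
  branch[0] choose=0:
    emit(5) @ H0 ⇒ out+=5
    throw(2) @ H1 caught ⇒ 18
    H2 returns [18]
  branch[1] choose=5:
    emit(5) @ H0 ⇒ out+=5
    throw(2) @ H1 caught ⇒ 18
    H2 returns [18]
= [18, 18]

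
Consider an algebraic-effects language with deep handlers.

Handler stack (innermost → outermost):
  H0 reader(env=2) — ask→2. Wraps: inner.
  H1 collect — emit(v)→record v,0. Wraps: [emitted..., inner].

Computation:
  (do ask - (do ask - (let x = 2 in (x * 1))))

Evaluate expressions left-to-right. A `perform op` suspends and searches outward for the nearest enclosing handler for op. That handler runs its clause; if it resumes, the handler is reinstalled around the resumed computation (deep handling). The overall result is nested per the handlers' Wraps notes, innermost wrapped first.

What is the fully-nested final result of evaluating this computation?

Evaluation trace:
ask @ H0 ⇒ 2
ask @ H0 ⇒ 2
H0 returns 2
H1 returns [2]
= [2]

Answer: [2]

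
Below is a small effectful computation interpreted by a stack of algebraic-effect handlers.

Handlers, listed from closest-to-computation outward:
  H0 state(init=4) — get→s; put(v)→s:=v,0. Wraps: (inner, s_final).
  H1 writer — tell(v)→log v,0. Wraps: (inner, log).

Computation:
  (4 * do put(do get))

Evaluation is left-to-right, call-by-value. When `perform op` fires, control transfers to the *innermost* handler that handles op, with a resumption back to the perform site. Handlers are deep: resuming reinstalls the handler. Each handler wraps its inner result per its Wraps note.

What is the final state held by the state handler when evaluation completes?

Answer: 4

Evaluation trace:
get @ H0 ⇒ 4
put(4) @ H0 ⇒ s:=4
H0 returns (0, 4)
H1 returns ((0, 4), ())
= ((0, 4), ())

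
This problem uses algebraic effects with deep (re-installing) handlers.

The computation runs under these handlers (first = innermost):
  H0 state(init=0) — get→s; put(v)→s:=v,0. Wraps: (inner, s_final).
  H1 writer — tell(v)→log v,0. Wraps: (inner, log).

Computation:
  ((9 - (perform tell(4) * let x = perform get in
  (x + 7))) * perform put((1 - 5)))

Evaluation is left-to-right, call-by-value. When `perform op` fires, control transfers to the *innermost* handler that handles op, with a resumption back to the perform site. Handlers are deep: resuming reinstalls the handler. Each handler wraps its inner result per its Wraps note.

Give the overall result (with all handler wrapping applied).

Answer: ((0, -4), (4))

Evaluation trace:
tell(4) @ H1 ⇒ log+=4
get @ H0 ⇒ 0
put(-4) @ H0 ⇒ s:=-4
H0 returns (0, -4)
H1 returns ((0, -4), (4))
= ((0, -4), (4))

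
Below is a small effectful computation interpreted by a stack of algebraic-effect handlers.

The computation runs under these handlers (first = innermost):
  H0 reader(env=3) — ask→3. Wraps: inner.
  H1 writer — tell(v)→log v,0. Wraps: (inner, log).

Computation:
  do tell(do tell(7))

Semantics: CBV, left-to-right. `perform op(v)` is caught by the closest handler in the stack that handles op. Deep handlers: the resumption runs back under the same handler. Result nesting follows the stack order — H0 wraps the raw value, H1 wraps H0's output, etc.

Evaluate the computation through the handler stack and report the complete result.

Step-by-step:
tell(7) @ H1 ⇒ log+=7
tell(0) @ H1 ⇒ log+=0
H0 returns 0
H1 returns (0, (7, 0))
= (0, (7, 0))

Answer: (0, (7, 0))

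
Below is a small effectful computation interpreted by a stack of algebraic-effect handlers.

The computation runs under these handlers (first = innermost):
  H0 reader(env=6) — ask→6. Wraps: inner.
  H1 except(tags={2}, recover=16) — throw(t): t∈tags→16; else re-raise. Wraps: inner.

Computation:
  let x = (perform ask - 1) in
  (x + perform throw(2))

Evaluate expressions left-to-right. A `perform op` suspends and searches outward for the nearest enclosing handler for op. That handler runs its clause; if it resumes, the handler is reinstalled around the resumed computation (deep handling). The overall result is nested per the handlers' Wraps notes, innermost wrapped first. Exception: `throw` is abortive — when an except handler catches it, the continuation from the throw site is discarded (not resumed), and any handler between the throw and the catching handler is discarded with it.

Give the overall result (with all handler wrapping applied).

Step-by-step:
ask @ H0 ⇒ 6
throw(2) @ H1 caught ⇒ 16
= 16

Answer: 16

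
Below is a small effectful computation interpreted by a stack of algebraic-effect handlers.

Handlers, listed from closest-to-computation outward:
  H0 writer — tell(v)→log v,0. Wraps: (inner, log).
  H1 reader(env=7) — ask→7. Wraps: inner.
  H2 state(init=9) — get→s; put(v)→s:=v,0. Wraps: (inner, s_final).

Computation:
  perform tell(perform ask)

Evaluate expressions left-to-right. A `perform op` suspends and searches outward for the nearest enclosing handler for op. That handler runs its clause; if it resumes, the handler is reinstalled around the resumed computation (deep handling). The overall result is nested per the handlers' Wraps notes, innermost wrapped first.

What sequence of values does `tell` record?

Step-by-step:
ask @ H1 ⇒ 7
tell(7) @ H0 ⇒ log+=7
H0 returns (0, (7))
H1 returns (0, (7))
H2 returns ((0, (7)), 9)
= ((0, (7)), 9)

Answer: (7)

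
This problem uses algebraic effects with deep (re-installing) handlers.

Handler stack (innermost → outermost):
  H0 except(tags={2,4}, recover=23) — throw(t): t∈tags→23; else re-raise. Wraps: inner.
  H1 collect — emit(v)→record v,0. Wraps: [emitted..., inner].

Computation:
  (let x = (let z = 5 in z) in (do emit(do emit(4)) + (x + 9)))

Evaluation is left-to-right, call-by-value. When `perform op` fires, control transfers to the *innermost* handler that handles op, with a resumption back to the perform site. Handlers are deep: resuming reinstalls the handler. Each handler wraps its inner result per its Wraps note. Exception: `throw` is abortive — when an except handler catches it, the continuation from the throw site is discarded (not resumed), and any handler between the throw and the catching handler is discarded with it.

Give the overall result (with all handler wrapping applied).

Answer: [4, 0, 14]

Evaluation trace:
emit(4) @ H1 ⇒ out+=4
emit(0) @ H1 ⇒ out+=0
H0 returns 14
H1 returns [4, 0, 14]
= [4, 0, 14]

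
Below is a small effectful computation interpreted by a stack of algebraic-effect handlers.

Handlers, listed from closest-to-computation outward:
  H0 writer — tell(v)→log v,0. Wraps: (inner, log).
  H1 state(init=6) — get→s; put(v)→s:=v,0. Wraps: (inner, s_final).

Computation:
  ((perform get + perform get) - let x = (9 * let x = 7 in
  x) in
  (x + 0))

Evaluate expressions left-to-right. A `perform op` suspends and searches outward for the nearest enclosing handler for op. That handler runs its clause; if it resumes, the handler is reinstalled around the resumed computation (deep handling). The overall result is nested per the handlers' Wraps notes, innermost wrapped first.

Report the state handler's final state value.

Working:
get @ H1 ⇒ 6
get @ H1 ⇒ 6
H0 returns (-51, ())
H1 returns ((-51, ()), 6)
= ((-51, ()), 6)

Answer: 6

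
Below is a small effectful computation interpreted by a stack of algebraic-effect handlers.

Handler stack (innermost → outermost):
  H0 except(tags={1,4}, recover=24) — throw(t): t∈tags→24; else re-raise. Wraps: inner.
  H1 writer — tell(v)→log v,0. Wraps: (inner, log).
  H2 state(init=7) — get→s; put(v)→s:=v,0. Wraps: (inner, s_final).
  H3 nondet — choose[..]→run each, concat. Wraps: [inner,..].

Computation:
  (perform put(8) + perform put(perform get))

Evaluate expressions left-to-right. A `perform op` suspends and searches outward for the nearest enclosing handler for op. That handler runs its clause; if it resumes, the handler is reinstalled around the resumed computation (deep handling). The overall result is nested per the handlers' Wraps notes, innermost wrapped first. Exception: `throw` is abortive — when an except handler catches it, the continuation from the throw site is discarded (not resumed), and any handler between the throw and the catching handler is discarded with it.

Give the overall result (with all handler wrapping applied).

Answer: [((0, ()), 8)]

Evaluation trace:
put(8) @ H2 ⇒ s:=8
get @ H2 ⇒ 8
put(8) @ H2 ⇒ s:=8
H0 returns 0
H1 returns (0, ())
H2 returns ((0, ()), 8)
H3 returns [((0, ()), 8)]
= [((0, ()), 8)]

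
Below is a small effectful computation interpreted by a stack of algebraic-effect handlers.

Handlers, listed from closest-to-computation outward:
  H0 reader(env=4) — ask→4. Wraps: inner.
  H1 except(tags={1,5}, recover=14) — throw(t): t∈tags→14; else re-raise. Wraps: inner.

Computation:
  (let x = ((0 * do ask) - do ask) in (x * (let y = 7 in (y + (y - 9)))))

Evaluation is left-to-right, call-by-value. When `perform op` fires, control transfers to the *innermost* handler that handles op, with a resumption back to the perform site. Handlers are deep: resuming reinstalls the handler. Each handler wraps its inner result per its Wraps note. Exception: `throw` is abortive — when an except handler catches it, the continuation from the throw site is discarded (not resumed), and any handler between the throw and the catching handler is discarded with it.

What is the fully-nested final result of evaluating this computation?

Answer: -20

Working:
ask @ H0 ⇒ 4
ask @ H0 ⇒ 4
H0 returns -20
H1 returns -20
= -20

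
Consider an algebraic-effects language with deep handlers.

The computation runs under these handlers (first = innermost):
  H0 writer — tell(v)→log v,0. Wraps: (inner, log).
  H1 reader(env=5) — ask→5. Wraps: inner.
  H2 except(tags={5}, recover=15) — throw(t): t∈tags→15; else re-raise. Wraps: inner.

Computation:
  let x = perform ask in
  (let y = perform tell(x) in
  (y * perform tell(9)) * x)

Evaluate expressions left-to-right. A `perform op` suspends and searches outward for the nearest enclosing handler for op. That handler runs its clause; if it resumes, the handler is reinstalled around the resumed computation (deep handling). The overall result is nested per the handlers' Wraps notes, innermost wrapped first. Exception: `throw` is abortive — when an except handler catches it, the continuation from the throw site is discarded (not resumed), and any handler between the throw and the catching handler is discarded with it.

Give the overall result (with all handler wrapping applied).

Answer: (0, (5, 9))

Working:
ask @ H1 ⇒ 5
tell(5) @ H0 ⇒ log+=5
tell(9) @ H0 ⇒ log+=9
H0 returns (0, (5, 9))
H1 returns (0, (5, 9))
H2 returns (0, (5, 9))
= (0, (5, 9))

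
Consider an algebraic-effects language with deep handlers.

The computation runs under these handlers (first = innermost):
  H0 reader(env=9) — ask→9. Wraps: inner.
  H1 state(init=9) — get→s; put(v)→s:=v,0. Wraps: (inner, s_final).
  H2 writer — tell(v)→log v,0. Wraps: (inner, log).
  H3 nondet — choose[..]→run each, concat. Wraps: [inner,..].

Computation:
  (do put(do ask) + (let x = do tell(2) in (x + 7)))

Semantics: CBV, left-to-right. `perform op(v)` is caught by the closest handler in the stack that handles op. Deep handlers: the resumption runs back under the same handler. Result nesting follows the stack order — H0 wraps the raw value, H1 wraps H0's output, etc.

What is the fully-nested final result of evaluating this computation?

Evaluation trace:
ask @ H0 ⇒ 9
put(9) @ H1 ⇒ s:=9
tell(2) @ H2 ⇒ log+=2
H0 returns 7
H1 returns (7, 9)
H2 returns ((7, 9), (2))
H3 returns [((7, 9), (2))]
= [((7, 9), (2))]

Answer: [((7, 9), (2))]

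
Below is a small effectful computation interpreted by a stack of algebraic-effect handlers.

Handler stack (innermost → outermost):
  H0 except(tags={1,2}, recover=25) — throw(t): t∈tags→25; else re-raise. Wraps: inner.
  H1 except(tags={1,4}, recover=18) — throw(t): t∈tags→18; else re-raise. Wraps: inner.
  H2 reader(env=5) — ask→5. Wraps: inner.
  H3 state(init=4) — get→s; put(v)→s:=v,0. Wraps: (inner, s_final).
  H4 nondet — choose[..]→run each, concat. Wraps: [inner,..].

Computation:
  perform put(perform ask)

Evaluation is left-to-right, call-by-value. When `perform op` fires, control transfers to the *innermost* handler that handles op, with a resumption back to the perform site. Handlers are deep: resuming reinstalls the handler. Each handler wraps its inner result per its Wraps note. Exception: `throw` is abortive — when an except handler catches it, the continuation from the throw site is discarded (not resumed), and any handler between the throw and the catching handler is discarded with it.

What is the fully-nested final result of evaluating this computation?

Evaluation trace:
ask @ H2 ⇒ 5
put(5) @ H3 ⇒ s:=5
H0 returns 0
H1 returns 0
H2 returns 0
H3 returns (0, 5)
H4 returns [(0, 5)]
= [(0, 5)]

Answer: [(0, 5)]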